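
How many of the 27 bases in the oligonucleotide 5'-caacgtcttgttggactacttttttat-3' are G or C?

9

Scanning the sequence gives A=5, G=4, T=13, C=5.
G+C = 4 + 5 = 9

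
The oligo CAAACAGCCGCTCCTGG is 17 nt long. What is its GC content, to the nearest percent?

Counting bases: G=4, T=2, C=7, A=4
G+C = 4 + 7 = 11 out of 17 bases
%GC = 11/17 × 100 = 64.71% ≈ 65%

65%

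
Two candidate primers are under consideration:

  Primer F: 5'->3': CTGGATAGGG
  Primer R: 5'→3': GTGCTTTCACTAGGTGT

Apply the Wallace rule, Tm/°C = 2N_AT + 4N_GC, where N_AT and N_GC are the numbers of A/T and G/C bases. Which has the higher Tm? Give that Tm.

Primer R, 50°C

Primer F: A+T=4, G+C=6 → Tm = 2(4)+4(6) = 32°C
Primer R: A+T=9, G+C=8 → Tm = 2(9)+4(8) = 50°C
32°C vs 50°C → primer R is higher.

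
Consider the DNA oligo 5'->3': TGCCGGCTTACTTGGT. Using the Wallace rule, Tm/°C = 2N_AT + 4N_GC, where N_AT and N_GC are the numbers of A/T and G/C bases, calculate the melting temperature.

50°C

Scanning the sequence gives C=4, T=6, A=1, G=5.
AT pairs contribute 7, GC pairs contribute 9.
Tm = 2(7) + 4(9) = 14 + 36 = 50°C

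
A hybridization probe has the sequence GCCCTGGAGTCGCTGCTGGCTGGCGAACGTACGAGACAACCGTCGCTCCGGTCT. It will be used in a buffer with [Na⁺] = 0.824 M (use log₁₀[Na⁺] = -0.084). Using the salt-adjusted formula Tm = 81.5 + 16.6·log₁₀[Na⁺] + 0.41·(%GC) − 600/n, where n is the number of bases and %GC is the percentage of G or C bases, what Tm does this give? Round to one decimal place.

Length n = 54. Base counts: C=18, A=8, T=10, G=18
G+C = 36, so %GC = 36/54 × 100 = 66.667%
Salt term: 16.6 × (-0.084) = -1.394
GC term: 0.41 × 66.667 = 27.333; length term: −600/54 = −11.111
Tm = 81.5 + (-1.394) + 27.333 − 11.111 = 96.328 → 96.3°C

96.3°C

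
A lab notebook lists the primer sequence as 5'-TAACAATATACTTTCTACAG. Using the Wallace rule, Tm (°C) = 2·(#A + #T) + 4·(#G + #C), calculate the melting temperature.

Base counts: C=4, A=8, G=1, T=7
A+T = 15, G+C = 5
Tm = 4·5 + 2·15 = 20 + 30 = 50°C

50°C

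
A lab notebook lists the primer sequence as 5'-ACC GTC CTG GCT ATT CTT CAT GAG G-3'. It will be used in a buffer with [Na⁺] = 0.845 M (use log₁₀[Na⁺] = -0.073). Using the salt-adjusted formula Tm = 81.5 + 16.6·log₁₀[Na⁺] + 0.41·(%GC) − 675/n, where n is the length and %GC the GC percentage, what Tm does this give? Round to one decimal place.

74.6°C

Length n = 25. Base counts: A=4, G=6, C=7, T=8
G+C = 13, so %GC = 13/25 × 100 = 52%
Salt term: 16.6 × (-0.073) = -1.212
GC term: 0.41 × 52 = 21.32; length term: −675/25 = −27
Tm = 81.5 + (-1.212) + 21.32 − 27 = 74.608 → 74.6°C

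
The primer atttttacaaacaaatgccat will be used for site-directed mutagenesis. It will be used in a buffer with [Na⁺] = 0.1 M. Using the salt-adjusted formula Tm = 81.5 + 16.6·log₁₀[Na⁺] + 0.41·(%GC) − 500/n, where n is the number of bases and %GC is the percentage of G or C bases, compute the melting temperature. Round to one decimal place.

Length n = 21. Base counts: A=9, C=4, T=7, G=1
G+C = 5, so %GC = 5/21 × 100 = 23.81%
Salt term: 16.6 × (-1) = -16.6
GC term: 0.41 × 23.81 = 9.762; length term: −500/21 = −23.81
Tm = 81.5 + (-16.6) + 9.762 − 23.81 = 50.852 → 50.9°C

50.9°C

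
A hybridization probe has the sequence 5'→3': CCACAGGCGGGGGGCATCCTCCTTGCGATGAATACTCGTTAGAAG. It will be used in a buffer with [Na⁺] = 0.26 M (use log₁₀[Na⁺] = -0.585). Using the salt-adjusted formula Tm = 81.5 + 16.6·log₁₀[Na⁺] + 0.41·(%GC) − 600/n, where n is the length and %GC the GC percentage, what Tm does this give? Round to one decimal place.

Length n = 45. A=10, C=12, T=9, G=14
G+C = 26, so %GC = 26/45 × 100 = 57.778%
Salt term: 16.6 × (-0.585) = -9.711
GC term: 0.41 × 57.778 = 23.689; length term: −600/45 = −13.333
Tm = 81.5 + (-9.711) + 23.689 − 13.333 = 82.145 → 82.1°C

82.1°C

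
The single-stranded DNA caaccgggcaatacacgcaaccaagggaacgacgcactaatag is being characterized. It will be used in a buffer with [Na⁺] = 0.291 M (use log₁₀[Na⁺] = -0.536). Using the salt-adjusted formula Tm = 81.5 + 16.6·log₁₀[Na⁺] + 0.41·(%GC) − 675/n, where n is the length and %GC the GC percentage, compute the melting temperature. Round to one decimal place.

78.8°C

Length n = 43. T=3, G=10, A=17, C=13
G+C = 23, so %GC = 23/43 × 100 = 53.488%
Salt term: 16.6 × (-0.536) = -8.898
GC term: 0.41 × 53.488 = 21.93; length term: −675/43 = −15.698
Tm = 81.5 + (-8.898) + 21.93 − 15.698 = 78.834 → 78.8°C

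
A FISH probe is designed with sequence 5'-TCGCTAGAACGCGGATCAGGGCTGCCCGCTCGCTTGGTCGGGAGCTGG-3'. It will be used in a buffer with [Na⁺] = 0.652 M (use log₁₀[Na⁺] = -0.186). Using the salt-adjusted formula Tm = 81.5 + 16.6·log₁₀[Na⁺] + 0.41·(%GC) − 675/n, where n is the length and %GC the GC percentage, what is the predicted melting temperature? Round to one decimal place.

92.5°C

Length n = 48. C=14, A=6, G=19, T=9
G+C = 33, so %GC = 33/48 × 100 = 68.75%
Salt term: 16.6 × (-0.186) = -3.088
GC term: 0.41 × 68.75 = 28.188; length term: −675/48 = −14.062
Tm = 81.5 + (-3.088) + 28.188 − 14.062 = 92.538 → 92.5°C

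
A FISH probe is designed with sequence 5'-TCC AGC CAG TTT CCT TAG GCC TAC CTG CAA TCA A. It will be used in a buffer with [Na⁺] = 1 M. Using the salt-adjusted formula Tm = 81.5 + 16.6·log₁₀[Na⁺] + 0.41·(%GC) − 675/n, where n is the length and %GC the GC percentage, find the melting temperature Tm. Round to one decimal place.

Length n = 34. T=9, A=8, G=5, C=12
G+C = 17, so %GC = 17/34 × 100 = 50%
Salt term: 16.6 × (0) = 0
GC term: 0.41 × 50 = 20.5; length term: −675/34 = −19.853
Tm = 81.5 + (0) + 20.5 − 19.853 = 82.147 → 82.1°C

82.1°C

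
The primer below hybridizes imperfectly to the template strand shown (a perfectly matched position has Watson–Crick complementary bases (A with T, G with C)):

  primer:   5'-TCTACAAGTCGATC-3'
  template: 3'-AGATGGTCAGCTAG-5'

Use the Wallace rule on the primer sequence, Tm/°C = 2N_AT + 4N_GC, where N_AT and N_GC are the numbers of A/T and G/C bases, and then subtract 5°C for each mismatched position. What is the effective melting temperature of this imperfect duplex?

35°C

Primer base counts: A=4, T=4, G=2, C=4 → A+T=8, G+C=6
Perfect-match Tm = 2(8) + 4(6) = 16 + 24 = 40°C
Mismatches (positions where the bases are not complementary): 1 (at position 6)
Effective Tm = 40 − 1×5 = 40 − 5 = 35°C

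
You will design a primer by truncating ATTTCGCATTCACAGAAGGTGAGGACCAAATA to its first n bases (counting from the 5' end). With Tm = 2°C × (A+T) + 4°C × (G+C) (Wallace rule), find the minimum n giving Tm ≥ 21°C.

n = 8

First 7 bases: ATTTCGC → Tm = 20°C (< 21°C)
First 8 bases: ATTTCGCA → Tm = 22°C (≥ 21°C)
Each additional base adds 2°C (A/T) or 4°C (G/C), so Tm is non-decreasing in n; n = 8 is the first length to reach 21°C.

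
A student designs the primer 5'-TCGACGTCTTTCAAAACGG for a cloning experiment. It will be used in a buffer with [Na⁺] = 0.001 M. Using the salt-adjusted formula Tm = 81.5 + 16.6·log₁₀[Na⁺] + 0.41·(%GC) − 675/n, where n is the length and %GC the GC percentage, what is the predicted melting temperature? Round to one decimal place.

Length n = 19. Scanning the sequence gives T=5, C=5, G=4, A=5.
G+C = 9, so %GC = 9/19 × 100 = 47.368%
Salt term: 16.6 × (-3) = -49.8
GC term: 0.41 × 47.368 = 19.421; length term: −675/19 = −35.526
Tm = 81.5 + (-49.8) + 19.421 − 35.526 = 15.595 → 15.6°C

15.6°C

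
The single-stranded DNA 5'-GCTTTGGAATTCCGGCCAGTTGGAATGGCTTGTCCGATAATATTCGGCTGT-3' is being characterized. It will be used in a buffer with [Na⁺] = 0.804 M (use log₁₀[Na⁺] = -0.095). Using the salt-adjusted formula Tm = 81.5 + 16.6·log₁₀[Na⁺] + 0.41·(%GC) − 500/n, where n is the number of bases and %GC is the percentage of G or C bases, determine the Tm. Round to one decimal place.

Length n = 51. Base counts: C=10, A=9, T=17, G=15
G+C = 25, so %GC = 25/51 × 100 = 49.02%
Salt term: 16.6 × (-0.095) = -1.577
GC term: 0.41 × 49.02 = 20.098; length term: −500/51 = −9.804
Tm = 81.5 + (-1.577) + 20.098 − 9.804 = 90.217 → 90.2°C

90.2°C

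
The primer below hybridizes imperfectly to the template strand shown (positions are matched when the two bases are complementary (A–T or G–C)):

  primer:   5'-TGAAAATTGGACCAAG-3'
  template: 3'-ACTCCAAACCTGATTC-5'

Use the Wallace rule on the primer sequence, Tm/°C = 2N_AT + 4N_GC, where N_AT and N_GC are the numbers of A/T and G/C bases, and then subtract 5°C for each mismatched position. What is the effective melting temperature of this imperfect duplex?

24°C

Primer base counts: A=7, T=3, G=4, C=2 → A+T=10, G+C=6
Perfect-match Tm = 2(10) + 4(6) = 20 + 24 = 44°C
Mismatches (positions where the bases are not complementary): 4 (at positions 4, 5, 6, 13)
Effective Tm = 44 − 4×5 = 44 − 20 = 24°C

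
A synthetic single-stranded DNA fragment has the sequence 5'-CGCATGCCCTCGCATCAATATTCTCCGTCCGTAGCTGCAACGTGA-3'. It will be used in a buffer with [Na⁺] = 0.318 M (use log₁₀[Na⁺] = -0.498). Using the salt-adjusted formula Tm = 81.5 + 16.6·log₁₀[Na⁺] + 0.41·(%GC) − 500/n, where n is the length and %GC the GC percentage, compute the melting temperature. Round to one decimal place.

84.9°C

Length n = 45. Scanning the sequence gives C=16, A=9, T=11, G=9.
G+C = 25, so %GC = 25/45 × 100 = 55.556%
Salt term: 16.6 × (-0.498) = -8.267
GC term: 0.41 × 55.556 = 22.778; length term: −500/45 = −11.111
Tm = 81.5 + (-8.267) + 22.778 − 11.111 = 84.9 → 84.9°C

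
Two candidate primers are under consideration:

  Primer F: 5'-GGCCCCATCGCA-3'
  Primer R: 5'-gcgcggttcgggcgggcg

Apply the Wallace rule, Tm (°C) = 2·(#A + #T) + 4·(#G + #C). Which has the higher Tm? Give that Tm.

Primer R, 68°C

Primer F: A+T=3, G+C=9 → Tm = 2(3)+4(9) = 42°C
Primer R: A+T=2, G+C=16 → Tm = 2(2)+4(16) = 68°C
42°C vs 68°C → primer R is higher.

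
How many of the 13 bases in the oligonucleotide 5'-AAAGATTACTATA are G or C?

Base counts: A=7, G=1, T=4, C=1
Total G or C: 1 + 1 = 2

2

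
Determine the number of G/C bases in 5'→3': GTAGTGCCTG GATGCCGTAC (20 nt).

Base counts: T=5, G=7, C=5, A=3
G+C = 7 + 5 = 12

12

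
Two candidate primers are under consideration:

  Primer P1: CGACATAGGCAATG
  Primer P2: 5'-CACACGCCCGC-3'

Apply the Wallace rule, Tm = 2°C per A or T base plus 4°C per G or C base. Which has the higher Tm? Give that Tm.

Primer P1: A+T=7, G+C=7 → Tm = 2(7)+4(7) = 42°C
Primer P2: A+T=2, G+C=9 → Tm = 2(2)+4(9) = 40°C
42°C vs 40°C → primer P1 is higher.

Primer P1, 42°C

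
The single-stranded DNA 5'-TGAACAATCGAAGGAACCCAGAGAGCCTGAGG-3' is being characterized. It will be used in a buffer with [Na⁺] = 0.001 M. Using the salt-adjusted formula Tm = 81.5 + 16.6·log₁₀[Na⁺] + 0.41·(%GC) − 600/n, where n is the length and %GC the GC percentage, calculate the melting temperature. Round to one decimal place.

34.7°C

Length n = 32. Base counts: A=12, C=7, T=3, G=10
G+C = 17, so %GC = 17/32 × 100 = 53.125%
Salt term: 16.6 × (-3) = -49.8
GC term: 0.41 × 53.125 = 21.781; length term: −600/32 = −18.75
Tm = 81.5 + (-49.8) + 21.781 − 18.75 = 34.731 → 34.7°C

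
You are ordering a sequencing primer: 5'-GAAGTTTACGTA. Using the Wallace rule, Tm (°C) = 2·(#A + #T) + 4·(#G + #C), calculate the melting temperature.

Base counts: G=3, A=4, C=1, T=4
A+T = 8, G+C = 4
Tm = 2×8 + 4×4 = 32°C

32°C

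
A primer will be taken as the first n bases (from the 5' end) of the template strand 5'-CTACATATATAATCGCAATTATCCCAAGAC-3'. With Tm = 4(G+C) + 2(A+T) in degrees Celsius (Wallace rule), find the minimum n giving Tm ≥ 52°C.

First 20 bases: CTACATATATAATCGCAATT → Tm = 50°C (< 52°C)
First 21 bases: CTACATATATAATCGCAATTA → Tm = 52°C (≥ 52°C)
Since every base adds ≥2°C, Tm only increases with n, so the threshold is first crossed at n = 21.

n = 21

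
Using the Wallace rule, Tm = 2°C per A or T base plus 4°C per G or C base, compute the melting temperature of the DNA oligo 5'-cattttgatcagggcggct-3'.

Counting bases: G=6, T=6, C=4, A=3
So N_AT = 9 and N_GC = 10.
Tm = 2×9 + 4×10 = 58°C

58°C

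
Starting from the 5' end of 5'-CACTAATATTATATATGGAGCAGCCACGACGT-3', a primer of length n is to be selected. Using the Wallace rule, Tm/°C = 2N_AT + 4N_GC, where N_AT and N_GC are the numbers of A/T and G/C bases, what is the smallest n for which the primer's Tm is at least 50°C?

First 19 bases: CACTAATATTATATATGGA → Tm = 46°C (< 50°C)
First 20 bases: CACTAATATTATATATGGAG → Tm = 50°C (≥ 50°C)
Since every base adds ≥2°C, Tm only increases with n, so the threshold is first crossed at n = 20.

n = 20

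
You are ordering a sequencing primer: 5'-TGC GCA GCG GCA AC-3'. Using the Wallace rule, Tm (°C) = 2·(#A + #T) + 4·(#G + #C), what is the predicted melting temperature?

48°C

A=3, T=1, G=5, C=5
A+T = 4, G+C = 10
Tm = 4·10 + 2·4 = 40 + 8 = 48°C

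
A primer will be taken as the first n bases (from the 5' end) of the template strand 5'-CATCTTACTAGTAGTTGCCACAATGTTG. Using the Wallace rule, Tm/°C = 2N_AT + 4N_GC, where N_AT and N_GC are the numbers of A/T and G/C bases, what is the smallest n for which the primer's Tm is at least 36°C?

n = 14

First 13 bases: CATCTTACTAGTA → Tm = 34°C (< 36°C)
First 14 bases: CATCTTACTAGTAG → Tm = 38°C (≥ 36°C)
Since every base adds ≥2°C, Tm only increases with n, so the threshold is first crossed at n = 14.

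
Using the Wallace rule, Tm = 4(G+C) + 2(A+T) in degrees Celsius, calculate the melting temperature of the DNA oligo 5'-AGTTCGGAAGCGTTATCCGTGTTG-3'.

72°C

Scanning the sequence gives G=8, C=4, T=8, A=4.
AT pairs contribute 12, GC pairs contribute 12.
Tm = 4·12 + 2·12 = 48 + 24 = 72°C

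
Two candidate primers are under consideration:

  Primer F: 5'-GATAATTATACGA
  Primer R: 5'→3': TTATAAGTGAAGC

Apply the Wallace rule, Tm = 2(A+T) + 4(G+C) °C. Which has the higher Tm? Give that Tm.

Primer F: A+T=10, G+C=3 → Tm = 2(10)+4(3) = 32°C
Primer R: A+T=9, G+C=4 → Tm = 2(9)+4(4) = 34°C
32°C vs 34°C → primer R is higher.

Primer R, 34°C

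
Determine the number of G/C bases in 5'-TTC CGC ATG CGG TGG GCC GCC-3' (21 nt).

Scanning the sequence gives C=8, G=8, T=4, A=1.
Total G or C: 8 + 8 = 16

16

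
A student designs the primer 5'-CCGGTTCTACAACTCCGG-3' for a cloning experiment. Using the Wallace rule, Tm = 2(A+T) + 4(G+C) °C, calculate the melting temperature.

Scanning the sequence gives C=7, A=3, T=4, G=4.
AT pairs contribute 7, GC pairs contribute 11.
Tm = 2×7 + 4×11 = 58°C

58°C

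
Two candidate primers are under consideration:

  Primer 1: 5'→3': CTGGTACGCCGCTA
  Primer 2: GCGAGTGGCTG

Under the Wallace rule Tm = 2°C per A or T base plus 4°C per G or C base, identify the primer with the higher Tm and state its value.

Primer 1: A+T=5, G+C=9 → Tm = 2(5)+4(9) = 46°C
Primer 2: A+T=3, G+C=8 → Tm = 2(3)+4(8) = 38°C
46°C vs 38°C → primer 1 is higher.

Primer 1, 46°C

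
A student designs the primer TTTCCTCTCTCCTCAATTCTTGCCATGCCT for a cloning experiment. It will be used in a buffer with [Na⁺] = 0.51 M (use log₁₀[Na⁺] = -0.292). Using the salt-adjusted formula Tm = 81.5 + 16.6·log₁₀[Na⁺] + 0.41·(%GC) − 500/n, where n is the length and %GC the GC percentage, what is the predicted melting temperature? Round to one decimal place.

79.1°C

Length n = 30. Base counts: A=3, T=13, G=2, C=12
G+C = 14, so %GC = 14/30 × 100 = 46.667%
Salt term: 16.6 × (-0.292) = -4.847
GC term: 0.41 × 46.667 = 19.133; length term: −500/30 = −16.667
Tm = 81.5 + (-4.847) + 19.133 − 16.667 = 79.119 → 79.1°C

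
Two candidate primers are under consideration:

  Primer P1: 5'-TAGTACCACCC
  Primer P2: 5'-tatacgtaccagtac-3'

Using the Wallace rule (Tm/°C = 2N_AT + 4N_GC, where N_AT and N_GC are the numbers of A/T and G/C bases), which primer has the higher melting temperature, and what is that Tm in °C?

Primer P2, 42°C

Primer P1: A+T=5, G+C=6 → Tm = 2(5)+4(6) = 34°C
Primer P2: A+T=9, G+C=6 → Tm = 2(9)+4(6) = 42°C
34°C vs 42°C → primer P2 is higher.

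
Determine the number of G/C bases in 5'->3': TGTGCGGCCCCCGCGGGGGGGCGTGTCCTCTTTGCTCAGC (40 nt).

30

G=16, C=14, A=1, T=9
Total G or C: 16 + 14 = 30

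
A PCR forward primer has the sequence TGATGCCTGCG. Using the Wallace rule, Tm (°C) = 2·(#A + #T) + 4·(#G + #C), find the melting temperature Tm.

36°C

A=1, C=3, G=4, T=3
A+T = 4, G+C = 7
Tm = 2(4) + 4(7) = 8 + 28 = 36°C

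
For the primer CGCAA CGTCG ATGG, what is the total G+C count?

9

Base counts: C=4, A=3, G=5, T=2
Total G or C: 5 + 4 = 9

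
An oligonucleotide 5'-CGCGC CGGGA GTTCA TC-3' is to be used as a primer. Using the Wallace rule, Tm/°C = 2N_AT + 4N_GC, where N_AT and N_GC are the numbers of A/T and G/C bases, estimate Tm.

Counting bases: C=6, T=3, G=6, A=2
AT pairs contribute 5, GC pairs contribute 12.
Tm = 2(5) + 4(12) = 10 + 48 = 58°C

58°C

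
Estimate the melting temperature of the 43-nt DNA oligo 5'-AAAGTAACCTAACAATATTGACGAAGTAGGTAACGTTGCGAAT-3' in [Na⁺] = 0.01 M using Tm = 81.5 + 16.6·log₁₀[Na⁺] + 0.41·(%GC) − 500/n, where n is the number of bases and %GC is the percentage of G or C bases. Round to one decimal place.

Length n = 43. Counting bases: T=10, G=9, C=6, A=18
G+C = 15, so %GC = 15/43 × 100 = 34.884%
Salt term: 16.6 × (-2) = -33.2
GC term: 0.41 × 34.884 = 14.302; length term: −500/43 = −11.628
Tm = 81.5 + (-33.2) + 14.302 − 11.628 = 50.974 → 51.0°C

51.0°C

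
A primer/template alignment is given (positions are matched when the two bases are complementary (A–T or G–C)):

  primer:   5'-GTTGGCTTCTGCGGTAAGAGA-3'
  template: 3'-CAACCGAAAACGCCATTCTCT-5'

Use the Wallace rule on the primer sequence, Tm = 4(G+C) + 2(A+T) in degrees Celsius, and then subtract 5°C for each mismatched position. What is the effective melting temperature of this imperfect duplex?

Primer base counts: A=4, T=6, G=8, C=3 → A+T=10, G+C=11
Perfect-match Tm = 2(10) + 4(11) = 20 + 44 = 64°C
Mismatches (positions where the bases are not complementary): 1 (at position 9)
Effective Tm = 64 − 1×5 = 64 − 5 = 59°C

59°C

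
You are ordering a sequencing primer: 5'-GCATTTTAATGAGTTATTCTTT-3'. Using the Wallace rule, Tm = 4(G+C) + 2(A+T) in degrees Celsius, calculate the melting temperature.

54°C

Counting bases: C=2, G=3, A=5, T=12
AT pairs contribute 17, GC pairs contribute 5.
Tm = 2×17 + 4×5 = 54°C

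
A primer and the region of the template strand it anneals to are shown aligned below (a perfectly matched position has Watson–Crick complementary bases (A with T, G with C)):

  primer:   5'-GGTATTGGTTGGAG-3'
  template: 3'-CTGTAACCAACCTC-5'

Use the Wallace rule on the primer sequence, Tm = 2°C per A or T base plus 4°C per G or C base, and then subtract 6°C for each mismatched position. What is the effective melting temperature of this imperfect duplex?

Primer base counts: A=2, T=5, G=7, C=0 → A+T=7, G+C=7
Perfect-match Tm = 2(7) + 4(7) = 14 + 28 = 42°C
Mismatches (positions where the bases are not complementary): 2 (at positions 2, 3)
Effective Tm = 42 − 2×6 = 42 − 12 = 30°C

30°C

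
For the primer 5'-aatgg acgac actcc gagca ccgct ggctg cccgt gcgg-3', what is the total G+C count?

C=14, A=7, G=13, T=5
G+C = 13 + 14 = 27

27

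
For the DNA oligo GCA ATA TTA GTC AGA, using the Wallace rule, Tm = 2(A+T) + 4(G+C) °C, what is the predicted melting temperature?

Counting bases: G=3, A=6, T=4, C=2
AT pairs contribute 10, GC pairs contribute 5.
Tm = 2×10 + 4×5 = 40°C

40°C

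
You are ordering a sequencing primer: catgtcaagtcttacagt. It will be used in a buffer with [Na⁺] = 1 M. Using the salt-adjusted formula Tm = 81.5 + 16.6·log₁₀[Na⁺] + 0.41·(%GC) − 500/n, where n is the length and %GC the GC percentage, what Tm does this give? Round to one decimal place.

Length n = 18. Scanning the sequence gives T=6, G=3, A=5, C=4.
G+C = 7, so %GC = 7/18 × 100 = 38.889%
Salt term: 16.6 × (0) = 0
GC term: 0.41 × 38.889 = 15.944; length term: −500/18 = −27.778
Tm = 81.5 + (0) + 15.944 − 27.778 = 69.666 → 69.7°C

69.7°C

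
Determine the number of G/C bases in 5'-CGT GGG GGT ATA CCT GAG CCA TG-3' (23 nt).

Base counts: T=5, A=4, G=9, C=5
G+C = 9 + 5 = 14

14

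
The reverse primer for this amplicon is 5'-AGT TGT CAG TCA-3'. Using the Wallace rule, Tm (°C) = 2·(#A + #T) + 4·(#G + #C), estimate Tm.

34°C

A=3, C=2, G=3, T=4
AT pairs contribute 7, GC pairs contribute 5.
Tm = 4·5 + 2·7 = 20 + 14 = 34°C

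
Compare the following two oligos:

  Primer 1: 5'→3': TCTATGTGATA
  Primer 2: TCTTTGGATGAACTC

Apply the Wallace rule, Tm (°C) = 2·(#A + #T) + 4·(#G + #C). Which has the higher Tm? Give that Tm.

Primer 2, 42°C

Primer 1: A+T=8, G+C=3 → Tm = 2(8)+4(3) = 28°C
Primer 2: A+T=9, G+C=6 → Tm = 2(9)+4(6) = 42°C
28°C vs 42°C → primer 2 is higher.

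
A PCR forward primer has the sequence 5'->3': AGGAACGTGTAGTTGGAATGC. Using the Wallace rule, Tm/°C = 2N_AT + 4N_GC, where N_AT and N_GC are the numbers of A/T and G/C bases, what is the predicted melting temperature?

62°C

A=6, G=8, T=5, C=2
A+T = 11, G+C = 10
Tm = 2×11 + 4×10 = 62°C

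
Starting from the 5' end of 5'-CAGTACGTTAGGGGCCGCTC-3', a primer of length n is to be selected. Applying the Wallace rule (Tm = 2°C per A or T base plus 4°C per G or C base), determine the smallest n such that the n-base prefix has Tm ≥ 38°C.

First 12 bases: CAGTACGTTAGG → Tm = 36°C (< 38°C)
First 13 bases: CAGTACGTTAGGG → Tm = 40°C (≥ 38°C)
Since every base adds ≥2°C, Tm only increases with n, so the threshold is first crossed at n = 13.

n = 13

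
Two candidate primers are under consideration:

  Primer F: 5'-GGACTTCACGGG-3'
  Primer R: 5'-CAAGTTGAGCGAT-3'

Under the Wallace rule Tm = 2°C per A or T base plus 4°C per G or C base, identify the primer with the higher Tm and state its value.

Primer F, 40°C

Primer F: A+T=4, G+C=8 → Tm = 2(4)+4(8) = 40°C
Primer R: A+T=7, G+C=6 → Tm = 2(7)+4(6) = 38°C
40°C vs 38°C → primer F is higher.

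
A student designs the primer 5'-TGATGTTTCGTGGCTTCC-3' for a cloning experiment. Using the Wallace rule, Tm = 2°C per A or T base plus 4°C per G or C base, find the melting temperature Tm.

Counting bases: C=4, T=8, A=1, G=5
A+T = 9, G+C = 9
Tm = 2(9) + 4(9) = 18 + 36 = 54°C

54°C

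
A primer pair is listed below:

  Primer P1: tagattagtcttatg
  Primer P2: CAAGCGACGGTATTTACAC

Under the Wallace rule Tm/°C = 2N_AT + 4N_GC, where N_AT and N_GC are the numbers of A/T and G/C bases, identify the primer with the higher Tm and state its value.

Primer P1: A+T=11, G+C=4 → Tm = 2(11)+4(4) = 38°C
Primer P2: A+T=10, G+C=9 → Tm = 2(10)+4(9) = 56°C
38°C vs 56°C → primer P2 is higher.

Primer P2, 56°C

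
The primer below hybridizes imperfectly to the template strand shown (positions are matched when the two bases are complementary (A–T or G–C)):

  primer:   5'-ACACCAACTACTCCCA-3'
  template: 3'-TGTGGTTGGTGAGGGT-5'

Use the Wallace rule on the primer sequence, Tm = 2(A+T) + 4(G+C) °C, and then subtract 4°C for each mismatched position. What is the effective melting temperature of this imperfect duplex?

Primer base counts: A=6, T=2, G=0, C=8 → A+T=8, G+C=8
Perfect-match Tm = 2(8) + 4(8) = 16 + 32 = 48°C
Mismatches (positions where the bases are not complementary): 1 (at position 9)
Effective Tm = 48 − 1×4 = 48 − 4 = 44°C

44°C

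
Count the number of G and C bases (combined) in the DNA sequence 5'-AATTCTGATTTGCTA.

4

Counting bases: C=2, G=2, A=4, T=7
Total G or C: 2 + 2 = 4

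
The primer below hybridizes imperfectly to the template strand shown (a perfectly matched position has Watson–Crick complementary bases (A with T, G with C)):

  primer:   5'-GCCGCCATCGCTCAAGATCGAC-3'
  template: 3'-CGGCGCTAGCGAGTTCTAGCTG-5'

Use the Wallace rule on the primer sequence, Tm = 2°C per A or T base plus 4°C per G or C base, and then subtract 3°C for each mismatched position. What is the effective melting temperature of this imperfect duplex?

69°C

Primer base counts: A=5, T=3, G=5, C=9 → A+T=8, G+C=14
Perfect-match Tm = 2(8) + 4(14) = 16 + 56 = 72°C
Mismatches (positions where the bases are not complementary): 1 (at position 6)
Effective Tm = 72 − 1×3 = 72 − 3 = 69°C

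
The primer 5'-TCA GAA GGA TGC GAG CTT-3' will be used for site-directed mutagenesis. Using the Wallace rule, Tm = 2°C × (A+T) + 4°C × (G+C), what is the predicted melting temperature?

Scanning the sequence gives T=4, A=5, C=3, G=6.
AT pairs contribute 9, GC pairs contribute 9.
Tm = 2(9) + 4(9) = 18 + 36 = 54°C

54°C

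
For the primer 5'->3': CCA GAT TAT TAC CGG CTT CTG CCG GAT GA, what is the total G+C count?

15

Counting bases: G=7, T=8, A=6, C=8
Total G or C: 7 + 8 = 15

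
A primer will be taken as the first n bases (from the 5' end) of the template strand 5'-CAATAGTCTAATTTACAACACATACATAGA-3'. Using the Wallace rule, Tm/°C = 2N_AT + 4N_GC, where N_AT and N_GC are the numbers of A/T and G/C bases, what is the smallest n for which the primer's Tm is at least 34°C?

n = 14

First 13 bases: CAATAGTCTAATT → Tm = 32°C (< 34°C)
First 14 bases: CAATAGTCTAATTT → Tm = 34°C (≥ 34°C)
Each additional base adds 2°C (A/T) or 4°C (G/C), so Tm is non-decreasing in n; n = 14 is the first length to reach 34°C.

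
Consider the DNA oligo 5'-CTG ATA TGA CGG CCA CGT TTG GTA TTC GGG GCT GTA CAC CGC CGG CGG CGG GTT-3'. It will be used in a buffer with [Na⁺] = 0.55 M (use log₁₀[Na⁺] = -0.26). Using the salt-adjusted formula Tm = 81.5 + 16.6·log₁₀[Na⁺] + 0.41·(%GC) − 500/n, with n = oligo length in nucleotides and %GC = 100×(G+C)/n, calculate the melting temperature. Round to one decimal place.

93.7°C

Length n = 54. Scanning the sequence gives T=13, A=7, G=20, C=14.
G+C = 34, so %GC = 34/54 × 100 = 62.963%
Salt term: 16.6 × (-0.26) = -4.316
GC term: 0.41 × 62.963 = 25.815; length term: −500/54 = −9.259
Tm = 81.5 + (-4.316) + 25.815 − 9.259 = 93.74 → 93.7°C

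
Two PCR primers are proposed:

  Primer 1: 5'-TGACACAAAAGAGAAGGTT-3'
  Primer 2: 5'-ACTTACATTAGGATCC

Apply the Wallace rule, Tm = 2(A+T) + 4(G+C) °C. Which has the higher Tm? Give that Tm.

Primer 1: A+T=12, G+C=7 → Tm = 2(12)+4(7) = 52°C
Primer 2: A+T=10, G+C=6 → Tm = 2(10)+4(6) = 44°C
52°C vs 44°C → primer 1 is higher.

Primer 1, 52°C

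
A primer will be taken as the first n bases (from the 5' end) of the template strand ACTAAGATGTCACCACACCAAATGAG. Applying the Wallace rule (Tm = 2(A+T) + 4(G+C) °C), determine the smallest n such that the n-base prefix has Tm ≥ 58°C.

n = 20

First 19 bases: ACTAAGATGTCACCACACC → Tm = 56°C (< 58°C)
First 20 bases: ACTAAGATGTCACCACACCA → Tm = 58°C (≥ 58°C)
Since every base adds ≥2°C, Tm only increases with n, so the threshold is first crossed at n = 20.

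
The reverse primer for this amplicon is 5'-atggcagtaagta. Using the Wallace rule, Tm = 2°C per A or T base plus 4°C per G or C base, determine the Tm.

36°C

G=4, A=5, C=1, T=3
So N_AT = 8 and N_GC = 5.
Tm = 4·5 + 2·8 = 20 + 16 = 36°C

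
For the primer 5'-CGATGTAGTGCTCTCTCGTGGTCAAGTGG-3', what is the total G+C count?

Counting bases: A=4, T=9, C=6, G=10
G+C = 10 + 6 = 16

16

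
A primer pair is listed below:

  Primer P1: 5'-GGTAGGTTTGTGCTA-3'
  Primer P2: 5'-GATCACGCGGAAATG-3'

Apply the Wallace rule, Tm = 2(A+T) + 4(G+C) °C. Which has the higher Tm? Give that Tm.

Primer P2, 46°C

Primer P1: A+T=8, G+C=7 → Tm = 2(8)+4(7) = 44°C
Primer P2: A+T=7, G+C=8 → Tm = 2(7)+4(8) = 46°C
44°C vs 46°C → primer P2 is higher.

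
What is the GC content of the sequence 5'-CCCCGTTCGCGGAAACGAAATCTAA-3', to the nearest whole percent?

Scanning the sequence gives A=8, T=4, G=5, C=8.
G+C = 5 + 8 = 13 out of 25 bases
%GC = 13/25 × 100 = 52% ≈ 52%

52%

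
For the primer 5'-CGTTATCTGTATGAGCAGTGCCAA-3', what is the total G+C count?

C=5, G=6, A=6, T=7
G+C = 6 + 5 = 11

11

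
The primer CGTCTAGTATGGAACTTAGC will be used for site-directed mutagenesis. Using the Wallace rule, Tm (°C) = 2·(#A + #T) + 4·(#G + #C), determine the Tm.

C=4, A=5, G=5, T=6
AT pairs contribute 11, GC pairs contribute 9.
Tm = 2×11 + 4×9 = 58°C

58°C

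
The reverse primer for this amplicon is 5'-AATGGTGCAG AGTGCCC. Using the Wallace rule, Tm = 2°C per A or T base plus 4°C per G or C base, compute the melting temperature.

54°C

Scanning the sequence gives C=4, G=6, T=3, A=4.
AT pairs contribute 7, GC pairs contribute 10.
Tm = 2(7) + 4(10) = 14 + 40 = 54°C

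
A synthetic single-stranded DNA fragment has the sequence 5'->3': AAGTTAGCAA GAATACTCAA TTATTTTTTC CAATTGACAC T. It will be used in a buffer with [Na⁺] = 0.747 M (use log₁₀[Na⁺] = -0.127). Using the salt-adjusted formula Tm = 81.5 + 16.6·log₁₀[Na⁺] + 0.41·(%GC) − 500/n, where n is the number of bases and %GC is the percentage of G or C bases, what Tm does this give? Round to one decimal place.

Length n = 41. Scanning the sequence gives T=15, A=15, C=7, G=4.
G+C = 11, so %GC = 11/41 × 100 = 26.829%
Salt term: 16.6 × (-0.127) = -2.108
GC term: 0.41 × 26.829 = 11; length term: −500/41 = −12.195
Tm = 81.5 + (-2.108) + 11 − 12.195 = 78.197 → 78.2°C

78.2°C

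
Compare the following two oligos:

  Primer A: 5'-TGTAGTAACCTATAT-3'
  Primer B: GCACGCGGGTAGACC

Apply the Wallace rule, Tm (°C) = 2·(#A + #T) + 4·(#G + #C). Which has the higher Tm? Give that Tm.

Primer B, 52°C

Primer A: A+T=11, G+C=4 → Tm = 2(11)+4(4) = 38°C
Primer B: A+T=4, G+C=11 → Tm = 2(4)+4(11) = 52°C
38°C vs 52°C → primer B is higher.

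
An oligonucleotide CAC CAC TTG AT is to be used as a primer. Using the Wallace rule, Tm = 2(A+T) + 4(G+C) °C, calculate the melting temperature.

32°C

A=3, T=3, G=1, C=4
AT pairs contribute 6, GC pairs contribute 5.
Tm = 2×6 + 4×5 = 32°C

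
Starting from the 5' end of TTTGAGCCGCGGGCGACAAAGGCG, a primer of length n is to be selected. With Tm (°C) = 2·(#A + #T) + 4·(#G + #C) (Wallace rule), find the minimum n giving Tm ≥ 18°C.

First 6 bases: TTTGAG → Tm = 16°C (< 18°C)
First 7 bases: TTTGAGC → Tm = 20°C (≥ 18°C)
Since every base adds ≥2°C, Tm only increases with n, so the threshold is first crossed at n = 7.

n = 7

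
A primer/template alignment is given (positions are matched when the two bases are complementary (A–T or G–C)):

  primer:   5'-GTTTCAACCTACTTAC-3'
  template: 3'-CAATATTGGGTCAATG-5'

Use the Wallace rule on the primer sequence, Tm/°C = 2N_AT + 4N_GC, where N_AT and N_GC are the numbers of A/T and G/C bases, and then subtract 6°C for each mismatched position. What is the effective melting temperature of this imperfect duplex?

20°C

Primer base counts: A=4, T=6, G=1, C=5 → A+T=10, G+C=6
Perfect-match Tm = 2(10) + 4(6) = 20 + 24 = 44°C
Mismatches (positions where the bases are not complementary): 4 (at positions 4, 5, 10, 12)
Effective Tm = 44 − 4×6 = 44 − 24 = 20°C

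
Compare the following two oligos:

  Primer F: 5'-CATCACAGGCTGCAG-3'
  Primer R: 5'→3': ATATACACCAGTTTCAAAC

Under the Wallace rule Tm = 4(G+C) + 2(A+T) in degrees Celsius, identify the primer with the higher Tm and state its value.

Primer R, 50°C

Primer F: A+T=6, G+C=9 → Tm = 2(6)+4(9) = 48°C
Primer R: A+T=13, G+C=6 → Tm = 2(13)+4(6) = 50°C
48°C vs 50°C → primer R is higher.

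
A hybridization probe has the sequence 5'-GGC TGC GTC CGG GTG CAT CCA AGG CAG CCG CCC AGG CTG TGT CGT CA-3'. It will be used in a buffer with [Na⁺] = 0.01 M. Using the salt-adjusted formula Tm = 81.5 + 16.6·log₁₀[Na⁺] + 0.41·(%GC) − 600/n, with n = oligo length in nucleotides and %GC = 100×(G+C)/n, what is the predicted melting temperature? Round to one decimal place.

64.3°C

Length n = 47. Scanning the sequence gives C=16, G=17, A=6, T=8.
G+C = 33, so %GC = 33/47 × 100 = 70.213%
Salt term: 16.6 × (-2) = -33.2
GC term: 0.41 × 70.213 = 28.787; length term: −600/47 = −12.766
Tm = 81.5 + (-33.2) + 28.787 − 12.766 = 64.321 → 64.3°C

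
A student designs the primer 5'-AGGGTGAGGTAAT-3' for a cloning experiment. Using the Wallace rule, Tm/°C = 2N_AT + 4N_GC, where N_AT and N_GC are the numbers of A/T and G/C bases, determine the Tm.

38°C

G=6, T=3, C=0, A=4
So N_AT = 7 and N_GC = 6.
Tm = 2×7 + 4×6 = 38°C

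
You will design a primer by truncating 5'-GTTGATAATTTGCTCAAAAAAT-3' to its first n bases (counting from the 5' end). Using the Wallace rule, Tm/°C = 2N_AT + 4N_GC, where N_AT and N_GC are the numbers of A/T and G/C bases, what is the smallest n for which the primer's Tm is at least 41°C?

First 15 bases: GTTGATAATTTGCTC → Tm = 40°C (< 41°C)
First 16 bases: GTTGATAATTTGCTCA → Tm = 42°C (≥ 41°C)
Each additional base adds 2°C (A/T) or 4°C (G/C), so Tm is non-decreasing in n; n = 16 is the first length to reach 41°C.

n = 16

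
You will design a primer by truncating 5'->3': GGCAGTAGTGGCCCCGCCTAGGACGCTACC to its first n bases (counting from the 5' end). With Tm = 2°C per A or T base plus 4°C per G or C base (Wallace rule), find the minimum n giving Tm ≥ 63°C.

n = 18

First 17 bases: GGCAGTAGTGGCCCCGC → Tm = 60°C (< 63°C)
First 18 bases: GGCAGTAGTGGCCCCGCC → Tm = 64°C (≥ 63°C)
Since every base adds ≥2°C, Tm only increases with n, so the threshold is first crossed at n = 18.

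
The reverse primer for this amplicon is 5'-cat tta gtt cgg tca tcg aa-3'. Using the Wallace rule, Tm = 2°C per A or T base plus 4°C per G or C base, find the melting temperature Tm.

T=7, A=5, G=4, C=4
So N_AT = 12 and N_GC = 8.
Tm = 4·8 + 2·12 = 32 + 24 = 56°C

56°C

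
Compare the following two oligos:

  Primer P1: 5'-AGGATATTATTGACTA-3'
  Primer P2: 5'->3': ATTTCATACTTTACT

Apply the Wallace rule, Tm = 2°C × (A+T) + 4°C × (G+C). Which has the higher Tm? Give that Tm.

Primer P1, 40°C

Primer P1: A+T=12, G+C=4 → Tm = 2(12)+4(4) = 40°C
Primer P2: A+T=12, G+C=3 → Tm = 2(12)+4(3) = 36°C
40°C vs 36°C → primer P1 is higher.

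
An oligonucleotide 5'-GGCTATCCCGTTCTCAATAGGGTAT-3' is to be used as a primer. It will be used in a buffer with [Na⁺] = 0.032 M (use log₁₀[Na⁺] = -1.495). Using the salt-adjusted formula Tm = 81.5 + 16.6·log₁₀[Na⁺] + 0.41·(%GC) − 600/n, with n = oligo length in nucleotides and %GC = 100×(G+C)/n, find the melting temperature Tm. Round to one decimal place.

52.4°C

Length n = 25. Scanning the sequence gives A=5, G=6, C=6, T=8.
G+C = 12, so %GC = 12/25 × 100 = 48%
Salt term: 16.6 × (-1.495) = -24.817
GC term: 0.41 × 48 = 19.68; length term: −600/25 = −24
Tm = 81.5 + (-24.817) + 19.68 − 24 = 52.363 → 52.4°C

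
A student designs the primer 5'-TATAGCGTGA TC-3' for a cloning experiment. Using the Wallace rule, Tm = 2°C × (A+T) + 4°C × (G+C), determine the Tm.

T=4, C=2, A=3, G=3
So N_AT = 7 and N_GC = 5.
Tm = 4·5 + 2·7 = 20 + 14 = 34°C

34°C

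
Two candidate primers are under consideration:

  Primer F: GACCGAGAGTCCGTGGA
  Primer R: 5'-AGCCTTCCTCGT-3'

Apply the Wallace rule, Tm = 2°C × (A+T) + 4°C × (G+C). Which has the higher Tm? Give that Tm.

Primer F, 56°C

Primer F: A+T=6, G+C=11 → Tm = 2(6)+4(11) = 56°C
Primer R: A+T=5, G+C=7 → Tm = 2(5)+4(7) = 38°C
56°C vs 38°C → primer F is higher.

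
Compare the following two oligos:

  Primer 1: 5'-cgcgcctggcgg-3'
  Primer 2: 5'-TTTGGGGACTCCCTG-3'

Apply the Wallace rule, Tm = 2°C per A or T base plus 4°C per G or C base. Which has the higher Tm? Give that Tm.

Primer 1: A+T=1, G+C=11 → Tm = 2(1)+4(11) = 46°C
Primer 2: A+T=6, G+C=9 → Tm = 2(6)+4(9) = 48°C
46°C vs 48°C → primer 2 is higher.

Primer 2, 48°C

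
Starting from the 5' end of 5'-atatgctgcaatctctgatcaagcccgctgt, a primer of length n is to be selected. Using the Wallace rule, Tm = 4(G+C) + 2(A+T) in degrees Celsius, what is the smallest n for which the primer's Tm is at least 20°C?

n = 8

First 7 bases: ATATGCT → Tm = 18°C (< 20°C)
First 8 bases: ATATGCTG → Tm = 22°C (≥ 20°C)
Each additional base adds 2°C (A/T) or 4°C (G/C), so Tm is non-decreasing in n; n = 8 is the first length to reach 20°C.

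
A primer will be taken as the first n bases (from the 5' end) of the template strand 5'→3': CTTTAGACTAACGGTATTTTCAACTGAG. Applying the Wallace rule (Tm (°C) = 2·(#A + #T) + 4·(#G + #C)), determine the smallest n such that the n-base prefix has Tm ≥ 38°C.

n = 14

First 13 bases: CTTTAGACTAACG → Tm = 36°C (< 38°C)
First 14 bases: CTTTAGACTAACGG → Tm = 40°C (≥ 38°C)
Each additional base adds 2°C (A/T) or 4°C (G/C), so Tm is non-decreasing in n; n = 14 is the first length to reach 38°C.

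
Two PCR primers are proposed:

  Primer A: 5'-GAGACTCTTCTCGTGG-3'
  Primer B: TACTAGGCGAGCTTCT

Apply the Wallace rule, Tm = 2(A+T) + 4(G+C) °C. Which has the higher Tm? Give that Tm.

Primer A: A+T=7, G+C=9 → Tm = 2(7)+4(9) = 50°C
Primer B: A+T=8, G+C=8 → Tm = 2(8)+4(8) = 48°C
50°C vs 48°C → primer A is higher.

Primer A, 50°C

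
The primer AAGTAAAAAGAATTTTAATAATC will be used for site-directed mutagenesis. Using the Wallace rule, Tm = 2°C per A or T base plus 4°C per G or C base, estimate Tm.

Base counts: C=1, A=13, G=2, T=7
AT pairs contribute 20, GC pairs contribute 3.
Tm = 2(20) + 4(3) = 40 + 12 = 52°C

52°C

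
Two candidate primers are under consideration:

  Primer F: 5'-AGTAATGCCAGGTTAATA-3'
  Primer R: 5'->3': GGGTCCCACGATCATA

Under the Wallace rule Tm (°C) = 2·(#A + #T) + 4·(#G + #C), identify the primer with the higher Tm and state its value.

Primer F: A+T=12, G+C=6 → Tm = 2(12)+4(6) = 48°C
Primer R: A+T=7, G+C=9 → Tm = 2(7)+4(9) = 50°C
48°C vs 50°C → primer R is higher.

Primer R, 50°C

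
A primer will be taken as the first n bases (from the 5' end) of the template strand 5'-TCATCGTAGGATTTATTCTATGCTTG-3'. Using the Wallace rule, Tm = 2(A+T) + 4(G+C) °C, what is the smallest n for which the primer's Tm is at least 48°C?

First 17 bases: TCATCGTAGGATTTATT → Tm = 44°C (< 48°C)
First 18 bases: TCATCGTAGGATTTATTC → Tm = 48°C (≥ 48°C)
Since every base adds ≥2°C, Tm only increases with n, so the threshold is first crossed at n = 18.

n = 18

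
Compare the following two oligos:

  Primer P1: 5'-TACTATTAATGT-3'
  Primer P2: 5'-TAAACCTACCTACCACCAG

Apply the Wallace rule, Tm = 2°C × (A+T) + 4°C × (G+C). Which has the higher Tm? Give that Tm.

Primer P2, 56°C

Primer P1: A+T=10, G+C=2 → Tm = 2(10)+4(2) = 28°C
Primer P2: A+T=10, G+C=9 → Tm = 2(10)+4(9) = 56°C
28°C vs 56°C → primer P2 is higher.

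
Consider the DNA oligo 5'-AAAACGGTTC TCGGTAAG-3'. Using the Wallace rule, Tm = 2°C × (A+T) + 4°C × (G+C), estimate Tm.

52°C

Base counts: T=4, A=6, G=5, C=3
A+T = 10, G+C = 8
Tm = 2(10) + 4(8) = 20 + 32 = 52°C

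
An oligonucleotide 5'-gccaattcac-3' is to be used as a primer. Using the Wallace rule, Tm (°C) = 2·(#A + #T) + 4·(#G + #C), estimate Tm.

Counting bases: C=4, T=2, G=1, A=3
A+T = 5, G+C = 5
Tm = 2(5) + 4(5) = 10 + 20 = 30°C

30°C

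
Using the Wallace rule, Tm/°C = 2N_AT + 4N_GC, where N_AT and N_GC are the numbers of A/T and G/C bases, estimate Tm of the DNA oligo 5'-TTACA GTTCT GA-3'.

Scanning the sequence gives T=5, G=2, A=3, C=2.
So N_AT = 8 and N_GC = 4.
Tm = 2×8 + 4×4 = 32°C

32°C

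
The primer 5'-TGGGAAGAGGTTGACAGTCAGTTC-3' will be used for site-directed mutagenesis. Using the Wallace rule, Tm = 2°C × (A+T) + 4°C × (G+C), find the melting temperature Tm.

72°C

G=9, A=6, T=6, C=3
A+T = 12, G+C = 12
Tm = 2(12) + 4(12) = 24 + 48 = 72°C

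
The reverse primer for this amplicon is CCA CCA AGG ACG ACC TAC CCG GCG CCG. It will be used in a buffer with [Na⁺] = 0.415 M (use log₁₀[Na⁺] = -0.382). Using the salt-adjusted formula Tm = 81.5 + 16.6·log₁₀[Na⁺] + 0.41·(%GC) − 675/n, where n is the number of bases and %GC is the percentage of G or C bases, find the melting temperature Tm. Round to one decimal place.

80.5°C

Length n = 27. Counting bases: G=7, T=1, A=6, C=13
G+C = 20, so %GC = 20/27 × 100 = 74.074%
Salt term: 16.6 × (-0.382) = -6.341
GC term: 0.41 × 74.074 = 30.37; length term: −675/27 = −25
Tm = 81.5 + (-6.341) + 30.37 − 25 = 80.529 → 80.5°C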